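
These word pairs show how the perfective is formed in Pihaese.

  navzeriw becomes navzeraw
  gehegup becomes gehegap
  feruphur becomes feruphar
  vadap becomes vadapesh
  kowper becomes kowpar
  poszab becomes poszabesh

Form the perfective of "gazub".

gazab

vadap and gehegup both end in -p yet inflect differently (vadapesh, gehegap), so the final letter is not what conditions the rule; the last vowel is.
"gazub" has last vowel 'u'. The stems whose last vowel is 'u' (gehegup → gehegap, feruphur → feruphar) change the last vowel to 'a'.
The other pattern: stems whose last vowel is 'a' add -esh.
So gazub → gazab.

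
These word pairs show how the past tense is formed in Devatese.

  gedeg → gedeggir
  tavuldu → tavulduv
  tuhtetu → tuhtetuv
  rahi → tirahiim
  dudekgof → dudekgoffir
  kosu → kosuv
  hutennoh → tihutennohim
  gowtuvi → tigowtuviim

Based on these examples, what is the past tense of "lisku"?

dudekgof and hutennoh both have last vowel 'o' yet inflect differently (dudekgoffir, tihutennohim), so the last vowel is not what conditions the rule; the final letter is.
"lisku" ends in -u. The stems ending in -u (kosu → kosuv, tuhtetu → tuhtetuv, tavuldu → tavulduv) drop the final letter and add -uv.
The other patterns: stems ending in -f or -g double the final consonant and add -ir; stems ending in -h or -i add ti- … -im around the stem.
So lisku → liskuv.

liskuv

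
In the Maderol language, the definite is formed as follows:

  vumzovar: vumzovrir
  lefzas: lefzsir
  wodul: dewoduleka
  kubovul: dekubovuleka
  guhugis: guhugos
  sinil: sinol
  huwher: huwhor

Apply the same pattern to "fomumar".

"fomumar" has last vowel 'a'. The stems whose last vowel is 'a' (vumzovar → vumzovrir, lefzas → lefzsir) delete the last vowel and add -ir.
So fomumar → fomumrir.

fomumrir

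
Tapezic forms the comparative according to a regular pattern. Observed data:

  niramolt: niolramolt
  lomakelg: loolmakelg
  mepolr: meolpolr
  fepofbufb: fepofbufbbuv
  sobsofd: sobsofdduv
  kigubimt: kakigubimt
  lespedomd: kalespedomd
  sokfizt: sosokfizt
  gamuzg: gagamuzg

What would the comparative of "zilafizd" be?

zizilafizd

niramolt and kigubimt both end in -t yet inflect differently (niolramolt, kakigubimt), so the final letter is not what conditions the rule; the second-to-last letter is.
"zilafizd" has second-to-last letter 'z'. The stems whose second-to-last letter is 'z' (sokfizt → sosokfizt, gamuzg → gagamuzg) repeat the first consonant+vowel as a prefix.
So zilafizd → zizilafizd.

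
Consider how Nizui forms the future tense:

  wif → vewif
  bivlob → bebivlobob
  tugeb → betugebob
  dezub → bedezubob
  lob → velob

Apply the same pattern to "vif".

vevif

"vif" has 1 vowel. The stems with 1 vowel (lob → velob, wif → vewif) add the prefix ve-.
So vif → vevif.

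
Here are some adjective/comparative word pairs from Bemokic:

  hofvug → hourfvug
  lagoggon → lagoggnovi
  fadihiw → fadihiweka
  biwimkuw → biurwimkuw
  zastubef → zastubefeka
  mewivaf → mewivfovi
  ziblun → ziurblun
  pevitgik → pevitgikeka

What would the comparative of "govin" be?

ziblun and lagoggon both end in -n yet inflect differently (ziurblun, lagoggnovi), so the final letter is not what conditions the rule; the last vowel is.
"govin" has last vowel 'i'. The stems whose last vowel is 'i' (fadihiw → fadihiweka, pevitgik → pevitgikeka) add -eka.
So govin → govineka.

govineka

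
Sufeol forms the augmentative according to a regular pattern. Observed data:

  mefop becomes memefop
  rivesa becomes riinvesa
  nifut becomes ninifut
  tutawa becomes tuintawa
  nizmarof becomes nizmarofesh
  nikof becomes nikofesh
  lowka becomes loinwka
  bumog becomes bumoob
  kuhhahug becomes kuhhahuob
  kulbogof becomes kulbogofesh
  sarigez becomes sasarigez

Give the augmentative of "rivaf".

rivafesh

nizmarof and bumog both have last vowel 'o' yet inflect differently (nizmarofesh, bumoob), so the last vowel is not what conditions the rule; the final letter is.
"rivaf" ends in -f. The stems ending in -f (nizmarof → nizmarofesh, kulbogof → kulbogofesh, nikof → nikofesh) add -esh.
The other patterns: stems ending in -a insert -in- after the first vowel; stems ending in -g drop the final letter and add -ob; stems ending in -p, -t or -z repeat the first consonant+vowel as a prefix.
So rivaf → rivafesh.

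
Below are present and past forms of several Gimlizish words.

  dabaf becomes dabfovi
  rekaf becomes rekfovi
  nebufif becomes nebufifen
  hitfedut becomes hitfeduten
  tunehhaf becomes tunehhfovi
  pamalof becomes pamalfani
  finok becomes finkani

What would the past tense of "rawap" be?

rawpovi

rekaf and pamalof both end in -f yet inflect differently (rekfovi, pamalfani), so the final letter is not what conditions the rule; the last vowel is.
"rawap" has last vowel 'a'. The stems whose last vowel is 'a' (rekaf → rekfovi, dabaf → dabfovi, tunehhaf → tunehhfovi) delete the last vowel and add -ovi.
The other patterns: stems whose last vowel is 'o' delete the last vowel and add -ani; stems whose last vowel is 'i' or 'u' add -en.
So rawap → rawpovi.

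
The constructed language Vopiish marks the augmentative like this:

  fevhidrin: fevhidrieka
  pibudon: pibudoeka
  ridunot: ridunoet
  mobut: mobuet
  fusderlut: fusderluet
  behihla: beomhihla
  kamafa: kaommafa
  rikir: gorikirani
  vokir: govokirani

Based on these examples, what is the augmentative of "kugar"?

pibudon and ridunot both have last vowel 'o' yet inflect differently (pibudoeka, ridunoet), so the last vowel is not what conditions the rule; the final letter is.
"kugar" ends in -r. The stems ending in -r (rikir → gorikirani, vokir → govokirani) add go- … -ani around the stem.
The other patterns: stems ending in -n drop the final letter and add -eka; stems ending in -t drop the final letter and add -et; stems ending in -a insert -om- after the first vowel.
So kugar → gokugarani.

gokugarani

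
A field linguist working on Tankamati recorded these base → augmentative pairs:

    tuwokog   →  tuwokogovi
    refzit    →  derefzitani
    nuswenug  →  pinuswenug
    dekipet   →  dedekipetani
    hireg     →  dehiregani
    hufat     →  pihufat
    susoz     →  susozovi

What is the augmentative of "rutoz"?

"rutoz" has last vowel 'o'. The stems whose last vowel is 'o' (susoz → susozovi, tuwokog → tuwokogovi) add -ovi.
The other patterns: stems whose last vowel is 'e' or 'i' add de- … -ani around the stem; stems whose last vowel is 'a' or 'u' add the prefix pi-.
So rutoz → rutozovi.

rutozovi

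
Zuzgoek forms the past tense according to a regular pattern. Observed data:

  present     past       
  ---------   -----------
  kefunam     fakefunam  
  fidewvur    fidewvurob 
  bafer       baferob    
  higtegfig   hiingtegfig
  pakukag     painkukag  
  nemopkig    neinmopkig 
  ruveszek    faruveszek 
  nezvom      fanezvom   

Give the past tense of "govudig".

"govudig" ends in -g. The stems ending in -g (higtegfig → hiingtegfig, pakukag → painkukag, nemopkig → neinmopkig) insert -in- after the first vowel.
So govudig → goinvudig.

goinvudig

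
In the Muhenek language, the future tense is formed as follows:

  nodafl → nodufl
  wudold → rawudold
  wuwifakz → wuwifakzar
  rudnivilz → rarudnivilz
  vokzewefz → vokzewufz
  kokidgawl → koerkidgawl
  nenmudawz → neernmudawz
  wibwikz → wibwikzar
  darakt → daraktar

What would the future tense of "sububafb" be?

sububufb

nenmudawz and wibwikz both end in -z yet inflect differently (neernmudawz, wibwikzar), so the final letter is not what conditions the rule; the second-to-last letter is.
"sububafb" has second-to-last letter 'f'. The stems whose second-to-last letter is 'f' (vokzewefz → vokzewufz, nodafl → nodufl) change the last vowel to 'u'.
The other patterns: stems whose second-to-last letter is 'w' insert -er- after the first vowel; stems whose second-to-last letter is 'k' add -ar; stems whose second-to-last letter is 'l' add the prefix ra-.
So sububafb → sububufb.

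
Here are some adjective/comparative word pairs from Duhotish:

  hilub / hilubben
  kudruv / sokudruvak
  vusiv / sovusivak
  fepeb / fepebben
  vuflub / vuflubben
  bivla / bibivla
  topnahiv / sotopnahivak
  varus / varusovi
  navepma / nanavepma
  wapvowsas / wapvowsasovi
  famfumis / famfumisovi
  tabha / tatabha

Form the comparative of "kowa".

kudruv and vuflub both have last vowel 'u' yet inflect differently (sokudruvak, vuflubben), so the last vowel is not what conditions the rule; the final letter is.
"kowa" ends in -a. The stems ending in -a (tabha → tatabha, bivla → bibivla, navepma → nanavepma) repeat the first consonant+vowel as a prefix.
The other patterns: stems ending in -v add so- … -ak around the stem; stems ending in -b double the final consonant and add -en; stems ending in -s add -ovi.
So kowa → kokowa.

kokowa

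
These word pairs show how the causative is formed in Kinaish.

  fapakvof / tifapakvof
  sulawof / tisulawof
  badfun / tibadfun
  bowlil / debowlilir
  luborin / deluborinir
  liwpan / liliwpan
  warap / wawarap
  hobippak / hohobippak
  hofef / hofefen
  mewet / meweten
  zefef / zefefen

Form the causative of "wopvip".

dewopvipir

"wopvip" has last vowel 'i'. The stems whose last vowel is 'i' (bowlil → debowlilir, luborin → deluborinir) add de- … -ir around the stem.
The other patterns: stems whose last vowel is 'o' or 'u' add the prefix ti-; stems whose last vowel is 'a' repeat the first consonant+vowel as a prefix; stems whose last vowel is 'e' add -en.
So wopvip → dewopvipir.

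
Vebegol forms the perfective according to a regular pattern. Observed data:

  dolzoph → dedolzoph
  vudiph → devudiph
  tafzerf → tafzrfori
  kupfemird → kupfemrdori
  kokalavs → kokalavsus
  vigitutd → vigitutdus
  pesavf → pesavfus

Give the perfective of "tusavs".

kupfemird and vigitutd both end in -d yet inflect differently (kupfemrdori, vigitutdus), so the final letter is not what conditions the rule; the second-to-last letter is.
"tusavs" has second-to-last letter 'v'. The stems whose second-to-last letter is 'v' (kokalavs → kokalavsus, pesavf → pesavfus) add -us.
The other patterns: stems whose second-to-last letter is 'p' add the prefix de-; stems whose second-to-last letter is 'r' delete the last vowel and add -ori.
So tusavs → tusavsus.

tusavsus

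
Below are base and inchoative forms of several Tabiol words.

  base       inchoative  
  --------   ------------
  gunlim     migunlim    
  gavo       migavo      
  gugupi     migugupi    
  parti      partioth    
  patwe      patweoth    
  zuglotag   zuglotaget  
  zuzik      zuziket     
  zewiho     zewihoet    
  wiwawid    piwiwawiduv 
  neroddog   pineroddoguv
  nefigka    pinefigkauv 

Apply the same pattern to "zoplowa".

zoplowaet

gugupi and parti both end in -i yet inflect differently (migugupi, partioth), so the final letter is not what conditions the rule; the first letter is.
"zoplowa" begins with z-. The stems beginning with z- (zuglotag → zuglotaget, zuzik → zuziket, zewiho → zewihoet) add -et.
So zoplowa → zoplowaet.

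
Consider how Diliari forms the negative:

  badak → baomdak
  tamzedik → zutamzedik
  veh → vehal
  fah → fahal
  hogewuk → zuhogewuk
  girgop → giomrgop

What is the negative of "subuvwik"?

zusubuvwik

"subuvwik" has 3 vowels. The stems with 3 vowels (hogewuk → zuhogewuk, tamzedik → zutamzedik) add the prefix zu-.
So subuvwik → zusubuvwik.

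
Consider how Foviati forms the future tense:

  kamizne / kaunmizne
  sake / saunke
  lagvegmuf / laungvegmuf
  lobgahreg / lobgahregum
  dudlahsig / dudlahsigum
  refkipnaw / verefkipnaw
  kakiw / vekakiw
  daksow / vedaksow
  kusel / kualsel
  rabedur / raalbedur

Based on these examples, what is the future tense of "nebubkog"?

nebubkogum

kamizne and lobgahreg both have last vowel 'e' yet inflect differently (kaunmizne, lobgahregum), so the last vowel is not what conditions the rule; the final letter is.
"nebubkog" ends in -g. The stems ending in -g (lobgahreg → lobgahregum, dudlahsig → dudlahsigum) add -um.
So nebubkog → nebubkogum.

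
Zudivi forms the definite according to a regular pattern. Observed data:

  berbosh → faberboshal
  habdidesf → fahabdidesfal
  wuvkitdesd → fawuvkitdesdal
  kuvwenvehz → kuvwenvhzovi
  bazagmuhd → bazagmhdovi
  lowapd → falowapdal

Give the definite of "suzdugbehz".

bazagmuhd and wuvkitdesd both end in -d yet inflect differently (bazagmhdovi, fawuvkitdesdal), so the final letter is not what conditions the rule; the second-to-last letter is.
"suzdugbehz" has second-to-last letter 'h'. The stems whose second-to-last letter is 'h' (kuvwenvehz → kuvwenvhzovi, bazagmuhd → bazagmhdovi) delete the last vowel and add -ovi.
The other pattern: stems whose second-to-last letter is 'p' or 's' add fa- … -al around the stem.
So suzdugbehz → suzdugbhzovi.

suzdugbhzovi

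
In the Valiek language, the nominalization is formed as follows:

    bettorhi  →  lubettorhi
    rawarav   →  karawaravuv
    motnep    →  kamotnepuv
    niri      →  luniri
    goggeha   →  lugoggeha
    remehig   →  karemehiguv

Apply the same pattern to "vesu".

rawarav and goggeha both have last vowel 'a' yet inflect differently (karawaravuv, lugoggeha), so the last vowel is not what conditions the rule; whether the stem ends in a vowel or a consonant is.
"vesu" ends in a vowel. The stems ending in a vowel (goggeha → lugoggeha, bettorhi → lubettorhi, niri → luniri) add the prefix lu-.
So vesu → luvesu.

luvesu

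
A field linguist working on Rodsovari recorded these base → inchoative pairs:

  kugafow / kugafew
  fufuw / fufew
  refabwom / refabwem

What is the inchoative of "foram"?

Every pair shown (kugafow → kugafew, fufuw → fufew, refabwom → refabwem) follows the same rule: change the last vowel to 'e'.
So foram → forem.

forem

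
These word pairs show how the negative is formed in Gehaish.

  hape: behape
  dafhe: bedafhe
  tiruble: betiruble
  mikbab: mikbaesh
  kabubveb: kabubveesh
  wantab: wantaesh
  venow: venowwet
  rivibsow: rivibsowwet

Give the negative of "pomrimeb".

hape and kabubveb both have last vowel 'e' yet inflect differently (behape, kabubveesh), so the last vowel is not what conditions the rule; the final letter is.
"pomrimeb" ends in -b. The stems ending in -b (mikbab → mikbaesh, kabubveb → kabubveesh, wantab → wantaesh) drop the final letter and add -esh.
So pomrimeb → pomrimeesh.

pomrimeesh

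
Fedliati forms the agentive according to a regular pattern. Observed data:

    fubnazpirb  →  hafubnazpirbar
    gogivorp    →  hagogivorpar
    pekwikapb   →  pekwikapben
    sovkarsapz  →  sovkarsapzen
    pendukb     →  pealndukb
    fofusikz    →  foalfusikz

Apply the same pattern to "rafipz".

fubnazpirb and pekwikapb both end in -b yet inflect differently (hafubnazpirbar, pekwikapben), so the final letter is not what conditions the rule; the second-to-last letter is.
"rafipz" has second-to-last letter 'p'. The stems whose second-to-last letter is 'p' (pekwikapb → pekwikapben, sovkarsapz → sovkarsapzen) add -en.
The other patterns: stems whose second-to-last letter is 'r' add ha- … -ar around the stem; stems whose second-to-last letter is 'k' insert -al- after the first vowel.
So rafipz → rafipzen.

rafipzen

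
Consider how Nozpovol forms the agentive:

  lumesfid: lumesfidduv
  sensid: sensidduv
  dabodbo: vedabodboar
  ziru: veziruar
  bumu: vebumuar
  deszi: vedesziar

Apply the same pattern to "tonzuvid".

tonzuvidduv

"tonzuvid" ends in a consonant. The stems ending in a consonant (lumesfid → lumesfidduv, sensid → sensidduv) double the final consonant and add -uv.
The other pattern: stems ending in a vowel add ve- … -ar around the stem.
So tonzuvid → tonzuvidduv.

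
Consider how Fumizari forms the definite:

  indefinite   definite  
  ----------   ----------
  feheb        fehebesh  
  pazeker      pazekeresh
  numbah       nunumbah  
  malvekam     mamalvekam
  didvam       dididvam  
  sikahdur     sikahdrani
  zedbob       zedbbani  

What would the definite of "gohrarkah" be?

gogohrarkah

pazeker and sikahdur both end in -r yet inflect differently (pazekeresh, sikahdrani), so the final letter is not what conditions the rule; the last vowel is.
"gohrarkah" has last vowel 'a'. The stems whose last vowel is 'a' (numbah → nunumbah, malvekam → mamalvekam, didvam → dididvam) repeat the first consonant+vowel as a prefix.
So gohrarkah → gogohrarkah.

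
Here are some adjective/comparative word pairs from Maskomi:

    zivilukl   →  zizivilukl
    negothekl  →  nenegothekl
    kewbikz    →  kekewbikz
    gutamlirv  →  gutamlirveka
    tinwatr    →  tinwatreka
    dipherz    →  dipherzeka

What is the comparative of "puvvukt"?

pupuvvukt

kewbikz and dipherz both end in -z yet inflect differently (kekewbikz, dipherzeka), so the final letter is not what conditions the rule; the second-to-last letter is.
"puvvukt" has second-to-last letter 'k'. The stems whose second-to-last letter is 'k' (zivilukl → zizivilukl, negothekl → nenegothekl, kewbikz → kekewbikz) repeat the first consonant+vowel as a prefix.
So puvvukt → pupuvvukt.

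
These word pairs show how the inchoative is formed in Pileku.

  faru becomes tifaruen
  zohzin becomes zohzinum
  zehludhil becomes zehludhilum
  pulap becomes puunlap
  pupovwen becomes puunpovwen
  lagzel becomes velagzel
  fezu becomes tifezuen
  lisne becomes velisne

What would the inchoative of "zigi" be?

zigium

"zigi" begins with z-. The stems beginning with z- (zehludhil → zehludhilum, zohzin → zohzinum) add -um.
The other patterns: stems beginning with f- add ti- … -en around the stem; stems beginning with p- insert -un- after the first vowel; stems beginning with l- add the prefix ve-.
So zigi → zigium.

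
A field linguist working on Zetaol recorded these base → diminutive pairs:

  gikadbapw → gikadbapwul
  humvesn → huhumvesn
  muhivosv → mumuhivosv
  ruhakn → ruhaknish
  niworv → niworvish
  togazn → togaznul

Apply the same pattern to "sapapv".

sapapvul

humvesn and togazn both end in -n yet inflect differently (huhumvesn, togaznul), so the final letter is not what conditions the rule; the second-to-last letter is.
"sapapv" has second-to-last letter 'p'. The one such stem in the data (gikadbapw → gikadbapwul) adds -ul, so the same rule applies.
The other patterns: stems whose second-to-last letter is 's' repeat the first consonant+vowel as a prefix; stems whose second-to-last letter is 'k' or 'r' add -ish.
So sapapv → sapapvul.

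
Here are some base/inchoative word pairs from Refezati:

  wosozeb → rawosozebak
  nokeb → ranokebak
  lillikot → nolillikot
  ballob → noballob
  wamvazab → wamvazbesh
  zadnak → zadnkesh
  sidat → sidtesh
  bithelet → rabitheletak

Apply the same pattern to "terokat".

wamvazab and ballob both end in -b yet inflect differently (wamvazbesh, noballob), so the final letter is not what conditions the rule; the last vowel is.
"terokat" has last vowel 'a'. The stems whose last vowel is 'a' (zadnak → zadnkesh, wamvazab → wamvazbesh, sidat → sidtesh) delete the last vowel and add -esh.
So terokat → teroktesh.

teroktesh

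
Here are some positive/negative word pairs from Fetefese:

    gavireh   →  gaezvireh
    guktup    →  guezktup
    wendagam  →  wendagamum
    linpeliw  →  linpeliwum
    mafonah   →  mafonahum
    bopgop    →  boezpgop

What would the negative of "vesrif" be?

"vesrif" has last vowel 'i'. The one such stem in the data (linpeliw → linpeliwum) adds -um, so the same rule applies.
So vesrif → vesrifum.

vesrifum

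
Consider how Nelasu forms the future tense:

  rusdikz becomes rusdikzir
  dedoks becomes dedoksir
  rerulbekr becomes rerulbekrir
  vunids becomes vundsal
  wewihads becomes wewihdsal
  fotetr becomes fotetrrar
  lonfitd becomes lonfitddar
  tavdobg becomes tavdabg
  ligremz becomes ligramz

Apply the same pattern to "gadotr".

gadotrrar

dedoks and vunids both end in -s yet inflect differently (dedoksir, vundsal), so the final letter is not what conditions the rule; the second-to-last letter is.
"gadotr" has second-to-last letter 't'. The stems whose second-to-last letter is 't' (fotetr → fotetrrar, lonfitd → lonfitddar) double the final consonant and add -ar.
So gadotr → gadotrrar.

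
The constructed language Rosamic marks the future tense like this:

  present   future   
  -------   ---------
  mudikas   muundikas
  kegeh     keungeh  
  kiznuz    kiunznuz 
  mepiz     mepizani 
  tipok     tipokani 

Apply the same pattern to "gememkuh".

geunmemkuh

mepiz and kiznuz both end in -z yet inflect differently (mepizani, kiunznuz), so the final letter is not what conditions the rule; the last vowel is.
"gememkuh" has last vowel 'u'. The one such stem in the data (kiznuz → kiunznuz) inserts -un- after the first vowel (as do mudikas, kegeh), so the same rule applies.
So gememkuh → geunmemkuh.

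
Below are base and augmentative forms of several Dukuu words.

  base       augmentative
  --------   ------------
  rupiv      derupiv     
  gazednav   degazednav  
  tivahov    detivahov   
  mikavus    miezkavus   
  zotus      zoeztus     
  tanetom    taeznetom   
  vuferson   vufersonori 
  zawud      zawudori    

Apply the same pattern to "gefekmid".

gefekmidori

tivahov and tanetom both have last vowel 'o' yet inflect differently (detivahov, taeznetom), so the last vowel is not what conditions the rule; the final letter is.
"gefekmid" ends in -d. The one such stem in the data (zawud → zawudori) adds -ori, so the same rule applies.
The other patterns: stems ending in -v add the prefix de-; stems ending in -m or -s insert -ez- after the first vowel.
So gefekmid → gefekmidori.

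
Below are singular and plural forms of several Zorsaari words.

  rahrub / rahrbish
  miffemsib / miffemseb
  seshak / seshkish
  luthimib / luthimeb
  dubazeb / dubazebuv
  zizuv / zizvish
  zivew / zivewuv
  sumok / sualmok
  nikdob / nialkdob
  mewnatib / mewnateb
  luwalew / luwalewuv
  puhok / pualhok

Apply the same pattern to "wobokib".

rahrub and mewnatib both end in -b yet inflect differently (rahrbish, mewnateb), so the final letter is not what conditions the rule; the last vowel is.
"wobokib" has last vowel 'i'. The stems whose last vowel is 'i' (mewnatib → mewnateb, luthimib → luthimeb, miffemsib → miffemseb) change the last vowel to 'e'.
The other patterns: stems whose last vowel is 'a' or 'u' delete the last vowel and add -ish; stems whose last vowel is 'o' insert -al- after the first vowel; stems whose last vowel is 'e' add -uv.
So wobokib → wobokeb.

wobokeb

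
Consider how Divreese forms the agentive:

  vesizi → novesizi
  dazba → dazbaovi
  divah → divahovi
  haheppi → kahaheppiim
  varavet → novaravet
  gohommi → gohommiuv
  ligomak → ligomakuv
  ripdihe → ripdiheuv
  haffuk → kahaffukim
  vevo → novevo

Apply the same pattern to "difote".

vesizi and haheppi both end in -i yet inflect differently (novesizi, kahaheppiim), so the final letter is not what conditions the rule; the first letter is.
"difote" begins with d-. The stems beginning with d- (dazba → dazbaovi, divah → divahovi) add -ovi.
So difote → difoteovi.

difoteovi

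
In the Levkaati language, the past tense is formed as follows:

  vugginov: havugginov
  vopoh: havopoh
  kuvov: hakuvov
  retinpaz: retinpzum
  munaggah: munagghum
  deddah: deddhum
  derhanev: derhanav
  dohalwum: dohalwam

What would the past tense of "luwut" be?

vopoh and munaggah both end in -h yet inflect differently (havopoh, munagghum), so the final letter is not what conditions the rule; the last vowel is.
"luwut" has last vowel 'u'. The one such stem in the data (dohalwum → dohalwam) changes the last vowel to 'a' (as does derhanev), so the same rule applies.
The other patterns: stems whose last vowel is 'o' add the prefix ha-; stems whose last vowel is 'a' delete the last vowel and add -um.
So luwut → luwat.

luwat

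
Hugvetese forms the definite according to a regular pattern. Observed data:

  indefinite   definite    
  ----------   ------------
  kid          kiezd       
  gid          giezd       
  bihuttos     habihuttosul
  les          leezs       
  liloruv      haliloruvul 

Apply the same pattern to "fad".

"fad" has 1 vowel. The stems with 1 vowel (gid → giezd, kid → kiezd, les → leezs) insert -ez- after the first vowel.
The other pattern: stems with 3 vowels add ha- … -ul around the stem.
So fad → faezd.

faezd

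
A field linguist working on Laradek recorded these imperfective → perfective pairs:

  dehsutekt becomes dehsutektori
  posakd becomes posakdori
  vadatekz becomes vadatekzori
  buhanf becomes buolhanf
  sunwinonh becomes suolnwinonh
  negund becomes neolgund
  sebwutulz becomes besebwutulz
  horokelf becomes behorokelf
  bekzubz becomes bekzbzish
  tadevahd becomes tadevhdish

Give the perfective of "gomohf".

"gomohf" has second-to-last letter 'h'. The one such stem in the data (tadevahd → tadevhdish) deletes the last vowel and adds -ish (as does bekzubz), so the same rule applies.
The other patterns: stems whose second-to-last letter is 'k' add -ori; stems whose second-to-last letter is 'n' insert -ol- after the first vowel; stems whose second-to-last letter is 'l' add the prefix be-.
So gomohf → gomhfish.

gomhfish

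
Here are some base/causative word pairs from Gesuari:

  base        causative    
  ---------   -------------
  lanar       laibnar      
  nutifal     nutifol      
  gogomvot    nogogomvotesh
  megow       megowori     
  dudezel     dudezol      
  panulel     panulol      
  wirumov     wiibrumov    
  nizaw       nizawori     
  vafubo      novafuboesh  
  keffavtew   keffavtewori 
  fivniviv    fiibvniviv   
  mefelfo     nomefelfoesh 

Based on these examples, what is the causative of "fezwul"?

wirumov and megow both have last vowel 'o' yet inflect differently (wiibrumov, megowori), so the last vowel is not what conditions the rule; the final letter is.
"fezwul" ends in -l. The stems ending in -l (nutifal → nutifol, dudezel → dudezol, panulel → panulol) change the last vowel to 'o'.
So fezwul → fezwol.

fezwol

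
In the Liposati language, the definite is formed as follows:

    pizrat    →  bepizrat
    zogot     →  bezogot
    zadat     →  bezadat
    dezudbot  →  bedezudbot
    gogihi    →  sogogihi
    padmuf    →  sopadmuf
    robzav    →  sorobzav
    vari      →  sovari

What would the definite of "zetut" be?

pizrat and robzav both have last vowel 'a' yet inflect differently (bepizrat, sorobzav), so the last vowel is not what conditions the rule; the final letter is.
"zetut" ends in -t. The stems ending in -t (pizrat → bepizrat, zogot → bezogot, zadat → bezadat) add the prefix be-.
So zetut → bezetut.

bezetut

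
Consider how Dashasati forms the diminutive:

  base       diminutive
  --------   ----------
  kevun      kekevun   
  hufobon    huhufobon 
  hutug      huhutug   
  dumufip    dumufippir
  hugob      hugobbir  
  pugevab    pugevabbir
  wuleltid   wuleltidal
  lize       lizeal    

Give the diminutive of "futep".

futeppir

hufobon and hugob both have last vowel 'o' yet inflect differently (huhufobon, hugobbir), so the last vowel is not what conditions the rule; the final letter is.
"futep" ends in -p. The one such stem in the data (dumufip → dumufippir) doubles the final consonant and adds -ir (as do hugob, pugevab), so the same rule applies.
The other patterns: stems ending in -g or -n repeat the first consonant+vowel as a prefix; stems ending in -d or -e add -al.
So futep → futeppir.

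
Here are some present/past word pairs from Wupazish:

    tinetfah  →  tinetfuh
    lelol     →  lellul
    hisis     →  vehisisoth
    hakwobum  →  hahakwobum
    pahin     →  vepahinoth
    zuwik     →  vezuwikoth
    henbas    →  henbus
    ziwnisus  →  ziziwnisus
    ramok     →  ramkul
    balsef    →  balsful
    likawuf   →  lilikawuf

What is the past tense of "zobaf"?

hisis and ziwnisus both end in -s yet inflect differently (vehisisoth, ziziwnisus), so the final letter is not what conditions the rule; the last vowel is.
"zobaf" has last vowel 'a'. The stems whose last vowel is 'a' (tinetfah → tinetfuh, henbas → henbus) change the last vowel to 'u'.
The other patterns: stems whose last vowel is 'i' add ve- … -oth around the stem; stems whose last vowel is 'u' repeat the first consonant+vowel as a prefix; stems whose last vowel is 'e' or 'o' delete the last vowel and add -ul.
So zobaf → zobuf.

zobuf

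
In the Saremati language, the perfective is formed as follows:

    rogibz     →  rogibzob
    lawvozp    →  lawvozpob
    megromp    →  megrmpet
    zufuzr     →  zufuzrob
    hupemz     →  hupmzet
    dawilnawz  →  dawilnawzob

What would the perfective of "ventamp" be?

ventmpet

"ventamp" has second-to-last letter 'm'. The stems whose second-to-last letter is 'm' (hupemz → hupmzet, megromp → megrmpet) delete the last vowel and add -et.
So ventamp → ventmpet.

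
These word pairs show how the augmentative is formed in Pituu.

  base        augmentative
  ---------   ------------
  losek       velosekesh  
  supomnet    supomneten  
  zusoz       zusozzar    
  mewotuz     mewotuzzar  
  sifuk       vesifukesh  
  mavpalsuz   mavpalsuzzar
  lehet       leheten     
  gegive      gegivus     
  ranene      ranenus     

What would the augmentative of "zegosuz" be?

lehet and losek both have last vowel 'e' yet inflect differently (leheten, velosekesh), so the last vowel is not what conditions the rule; the final letter is.
"zegosuz" ends in -z. The stems ending in -z (zusoz → zusozzar, mavpalsuz → mavpalsuzzar, mewotuz → mewotuzzar) double the final consonant and add -ar.
The other patterns: stems ending in -t add -en; stems ending in -k add ve- … -esh around the stem; stems ending in -e drop the final letter and add -us.
So zegosuz → zegosuzzar.

zegosuzzar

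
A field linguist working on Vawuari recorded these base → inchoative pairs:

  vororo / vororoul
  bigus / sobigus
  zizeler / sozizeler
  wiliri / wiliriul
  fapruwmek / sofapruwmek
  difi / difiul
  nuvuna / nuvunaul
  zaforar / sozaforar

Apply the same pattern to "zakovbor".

sozakovbor

nuvuna and zaforar both have last vowel 'a' yet inflect differently (nuvunaul, sozaforar), so the last vowel is not what conditions the rule; whether the stem ends in a vowel or a consonant is.
"zakovbor" ends in a consonant. The stems ending in a consonant (bigus → sobigus, zizeler → sozizeler, zaforar → sozaforar) add the prefix so-.
The other pattern: stems ending in a vowel add -ul.
So zakovbor → sozakovbor.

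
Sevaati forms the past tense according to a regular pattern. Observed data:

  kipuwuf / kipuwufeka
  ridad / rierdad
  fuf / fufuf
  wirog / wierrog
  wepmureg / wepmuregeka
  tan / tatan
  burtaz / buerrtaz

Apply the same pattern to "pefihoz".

"pefihoz" has 3 vowels. The stems with 3 vowels (wepmureg → wepmuregeka, kipuwuf → kipuwufeka) add -eka.
So pefihoz → pefihozeka.

pefihozeka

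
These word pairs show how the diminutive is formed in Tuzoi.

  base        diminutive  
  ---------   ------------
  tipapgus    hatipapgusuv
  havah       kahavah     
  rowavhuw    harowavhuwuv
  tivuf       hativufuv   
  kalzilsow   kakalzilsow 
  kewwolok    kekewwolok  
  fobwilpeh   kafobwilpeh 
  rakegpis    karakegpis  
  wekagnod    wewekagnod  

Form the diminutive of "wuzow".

"wuzow" has last vowel 'o'. The stems whose last vowel is 'o' (kalzilsow → kakalzilsow, wekagnod → wewekagnod, kewwolok → kekewwolok) repeat the first consonant+vowel as a prefix.
So wuzow → wuwuzow.

wuwuzow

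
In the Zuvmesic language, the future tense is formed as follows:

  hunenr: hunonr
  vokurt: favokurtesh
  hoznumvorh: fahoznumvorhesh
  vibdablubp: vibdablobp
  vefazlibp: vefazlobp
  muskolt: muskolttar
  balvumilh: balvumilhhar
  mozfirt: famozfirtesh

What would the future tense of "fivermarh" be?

vokurt and muskolt both end in -t yet inflect differently (favokurtesh, muskolttar), so the final letter is not what conditions the rule; the second-to-last letter is.
"fivermarh" has second-to-last letter 'r'. The stems whose second-to-last letter is 'r' (hoznumvorh → fahoznumvorhesh, vokurt → favokurtesh, mozfirt → famozfirtesh) add fa- … -esh around the stem.
So fivermarh → fafivermarhesh.

fafivermarhesh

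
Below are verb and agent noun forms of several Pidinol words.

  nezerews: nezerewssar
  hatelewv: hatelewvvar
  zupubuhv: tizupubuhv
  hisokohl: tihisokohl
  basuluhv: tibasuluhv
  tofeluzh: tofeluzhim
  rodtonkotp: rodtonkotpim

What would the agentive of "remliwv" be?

hatelewv and zupubuhv both end in -v yet inflect differently (hatelewvvar, tizupubuhv), so the final letter is not what conditions the rule; the second-to-last letter is.
"remliwv" has second-to-last letter 'w'. The stems whose second-to-last letter is 'w' (nezerews → nezerewssar, hatelewv → hatelewvvar) double the final consonant and add -ar.
The other patterns: stems whose second-to-last letter is 'h' add the prefix ti-; stems whose second-to-last letter is 't' or 'z' add -im.
So remliwv → remliwvvar.

remliwvvar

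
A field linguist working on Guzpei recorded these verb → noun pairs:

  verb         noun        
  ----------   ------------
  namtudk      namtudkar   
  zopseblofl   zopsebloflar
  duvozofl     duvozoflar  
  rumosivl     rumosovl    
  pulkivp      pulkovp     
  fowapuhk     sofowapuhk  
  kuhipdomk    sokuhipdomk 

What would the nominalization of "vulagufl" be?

vulaguflar

"vulagufl" has second-to-last letter 'f'. The stems whose second-to-last letter is 'f' (zopseblofl → zopsebloflar, duvozofl → duvozoflar) add -ar.
So vulagufl → vulaguflar.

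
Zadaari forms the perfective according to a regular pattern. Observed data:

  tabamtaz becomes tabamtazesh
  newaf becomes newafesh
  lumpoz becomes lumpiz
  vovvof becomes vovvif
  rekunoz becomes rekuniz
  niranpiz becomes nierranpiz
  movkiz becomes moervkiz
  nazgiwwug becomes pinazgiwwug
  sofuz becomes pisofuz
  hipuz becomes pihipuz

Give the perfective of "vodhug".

tabamtaz and lumpoz both end in -z yet inflect differently (tabamtazesh, lumpiz), so the final letter is not what conditions the rule; the last vowel is.
"vodhug" has last vowel 'u'. The stems whose last vowel is 'u' (nazgiwwug → pinazgiwwug, sofuz → pisofuz, hipuz → pihipuz) add the prefix pi-.
So vodhug → pivodhug.

pivodhug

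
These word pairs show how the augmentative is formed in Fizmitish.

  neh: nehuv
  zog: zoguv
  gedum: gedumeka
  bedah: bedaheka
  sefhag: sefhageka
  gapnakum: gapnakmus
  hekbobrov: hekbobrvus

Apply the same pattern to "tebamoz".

neh and bedah both end in -h yet inflect differently (nehuv, bedaheka), so the final letter is not what conditions the rule; the number of vowels is.
"tebamoz" has 3 vowels. The stems with 3 vowels (gapnakum → gapnakmus, hekbobrov → hekbobrvus) delete the last vowel and add -us.
The other patterns: stems with 1 vowel add -uv; stems with 2 vowels add -eka.
So tebamoz → tebamzus.

tebamzus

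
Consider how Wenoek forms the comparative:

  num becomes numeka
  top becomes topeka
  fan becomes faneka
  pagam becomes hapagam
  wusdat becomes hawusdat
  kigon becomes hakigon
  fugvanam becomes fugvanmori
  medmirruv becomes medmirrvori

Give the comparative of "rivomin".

num and pagam both end in -m yet inflect differently (numeka, hapagam), so the final letter is not what conditions the rule; the number of vowels is.
"rivomin" has 3 vowels. The stems with 3 vowels (fugvanam → fugvanmori, medmirruv → medmirrvori) delete the last vowel and add -ori.
The other patterns: stems with 1 vowel add -eka; stems with 2 vowels add the prefix ha-.
So rivomin → rivomnori.

rivomnori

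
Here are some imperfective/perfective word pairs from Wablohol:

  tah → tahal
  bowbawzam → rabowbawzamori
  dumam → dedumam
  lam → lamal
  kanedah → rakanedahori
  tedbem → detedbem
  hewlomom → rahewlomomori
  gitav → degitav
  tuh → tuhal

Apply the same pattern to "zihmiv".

dezihmiv

"zihmiv" has 2 vowels. The stems with 2 vowels (gitav → degitav, tedbem → detedbem, dumam → dedumam) add the prefix de-.
So zihmiv → dezihmiv.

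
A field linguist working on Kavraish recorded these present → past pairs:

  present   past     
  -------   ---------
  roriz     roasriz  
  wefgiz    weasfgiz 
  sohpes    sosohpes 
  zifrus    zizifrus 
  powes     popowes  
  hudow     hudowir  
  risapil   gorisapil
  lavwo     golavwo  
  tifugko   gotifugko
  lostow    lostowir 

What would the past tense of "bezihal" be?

gobezihal

wefgiz and risapil both have last vowel 'i' yet inflect differently (weasfgiz, gorisapil), so the last vowel is not what conditions the rule; the final letter is.
"bezihal" ends in -l. The one such stem in the data (risapil → gorisapil) adds the prefix go-, so the same rule applies.
The other patterns: stems ending in -w add -ir; stems ending in -s repeat the first consonant+vowel as a prefix; stems ending in -z insert -as- after the first vowel.
So bezihal → gobezihal.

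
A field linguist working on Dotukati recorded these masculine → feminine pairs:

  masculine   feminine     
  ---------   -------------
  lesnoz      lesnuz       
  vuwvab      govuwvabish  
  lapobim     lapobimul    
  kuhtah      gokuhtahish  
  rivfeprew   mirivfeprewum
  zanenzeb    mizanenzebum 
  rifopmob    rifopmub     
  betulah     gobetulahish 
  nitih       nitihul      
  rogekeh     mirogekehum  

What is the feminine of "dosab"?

godosabish

rifopmob and vuwvab both end in -b yet inflect differently (rifopmub, govuwvabish), so the final letter is not what conditions the rule; the last vowel is.
"dosab" has last vowel 'a'. The stems whose last vowel is 'a' (vuwvab → govuwvabish, betulah → gobetulahish, kuhtah → gokuhtahish) add go- … -ish around the stem.
So dosab → godosabish.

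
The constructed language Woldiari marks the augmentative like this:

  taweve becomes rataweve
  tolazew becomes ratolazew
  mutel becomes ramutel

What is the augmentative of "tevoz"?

Every pair shown (taweve → rataweve, tolazew → ratolazew, mutel → ramutel) follows the same rule: add the prefix ra-.
So tevoz → ratevoz.

ratevoz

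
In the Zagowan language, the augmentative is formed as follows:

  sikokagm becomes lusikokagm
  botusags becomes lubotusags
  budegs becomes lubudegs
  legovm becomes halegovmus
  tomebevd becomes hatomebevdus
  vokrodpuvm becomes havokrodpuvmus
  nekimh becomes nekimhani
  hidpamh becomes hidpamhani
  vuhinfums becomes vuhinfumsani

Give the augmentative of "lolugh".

lulolugh

sikokagm and legovm both end in -m yet inflect differently (lusikokagm, halegovmus), so the final letter is not what conditions the rule; the second-to-last letter is.
"lolugh" has second-to-last letter 'g'. The stems whose second-to-last letter is 'g' (sikokagm → lusikokagm, botusags → lubotusags, budegs → lubudegs) add the prefix lu-.
So lolugh → lulolugh.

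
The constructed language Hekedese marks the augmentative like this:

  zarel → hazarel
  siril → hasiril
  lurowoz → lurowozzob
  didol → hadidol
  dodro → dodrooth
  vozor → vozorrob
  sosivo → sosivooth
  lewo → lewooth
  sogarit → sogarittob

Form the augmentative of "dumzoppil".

"dumzoppil" ends in -l. The stems ending in -l (zarel → hazarel, siril → hasiril, didol → hadidol) add the prefix ha-.
The other patterns: stems ending in -o add -oth; stems ending in -r, -t or -z double the final consonant and add -ob.
So dumzoppil → hadumzoppil.

hadumzoppil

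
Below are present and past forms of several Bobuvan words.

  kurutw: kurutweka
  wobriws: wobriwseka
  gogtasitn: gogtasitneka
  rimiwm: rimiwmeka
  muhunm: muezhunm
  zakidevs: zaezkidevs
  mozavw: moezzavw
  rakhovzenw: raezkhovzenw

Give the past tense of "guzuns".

rimiwm and muhunm both end in -m yet inflect differently (rimiwmeka, muezhunm), so the final letter is not what conditions the rule; the second-to-last letter is.
"guzuns" has second-to-last letter 'n'. The stems whose second-to-last letter is 'n' (muhunm → muezhunm, rakhovzenw → raezkhovzenw) insert -ez- after the first vowel.
The other pattern: stems whose second-to-last letter is 't' or 'w' add -eka.
So guzuns → guezzuns.

guezzuns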